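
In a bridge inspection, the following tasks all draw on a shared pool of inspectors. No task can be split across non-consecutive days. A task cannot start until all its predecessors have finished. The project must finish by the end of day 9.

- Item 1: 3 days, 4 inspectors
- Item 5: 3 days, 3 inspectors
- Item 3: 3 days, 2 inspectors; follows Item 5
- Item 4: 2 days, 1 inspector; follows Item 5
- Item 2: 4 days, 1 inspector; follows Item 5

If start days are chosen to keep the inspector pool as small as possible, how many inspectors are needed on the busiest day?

5

Early-start (Item 1@1, Item 5@1, Item 3@4, Item 4@4, Item 2@4) gives peak 7: d1:7  d2:7  d3:7  d4:4  d5:4  d6:3  d7:1  d8:0  d9:0.
Shift Item 1→4, Item 3→7, Item 2→6.
Schedule Item 1@4, Item 5@1, Item 3@7, Item 4@4, Item 2@6: d1:3  d2:3  d3:3  d4:5  d5:5  d6:5  d7:3  d8:3  d9:3 — peak 5.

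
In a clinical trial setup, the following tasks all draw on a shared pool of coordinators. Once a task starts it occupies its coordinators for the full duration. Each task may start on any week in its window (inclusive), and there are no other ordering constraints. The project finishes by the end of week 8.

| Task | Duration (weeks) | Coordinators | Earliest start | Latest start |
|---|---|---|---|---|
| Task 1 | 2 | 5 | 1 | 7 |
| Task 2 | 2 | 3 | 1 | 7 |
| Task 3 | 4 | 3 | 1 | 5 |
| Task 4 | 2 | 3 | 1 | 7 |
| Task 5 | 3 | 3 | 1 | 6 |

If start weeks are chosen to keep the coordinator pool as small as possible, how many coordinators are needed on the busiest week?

Early-start (Task 1@1, Task 2@1, Task 3@1, Task 4@1, Task 5@1) gives peak 17: w1:17  w2:17  w3:6  w4:3  w5:0  w6:0  w7:0  w8:0.
Shift Task 2→3, Task 3→3, Task 4→7, Task 5→5.
Schedule Task 1@1, Task 2@3, Task 3@3, Task 4@7, Task 5@5: w1:5  w2:5  w3:6  w4:6  w5:6  w6:6  w7:6  w8:3 — peak 6.
Total coordinator-weeks = 43 over 8 weeks ⇒ peak ≥ ⌈43/8⌉ = 6, so 6 is optimal.

6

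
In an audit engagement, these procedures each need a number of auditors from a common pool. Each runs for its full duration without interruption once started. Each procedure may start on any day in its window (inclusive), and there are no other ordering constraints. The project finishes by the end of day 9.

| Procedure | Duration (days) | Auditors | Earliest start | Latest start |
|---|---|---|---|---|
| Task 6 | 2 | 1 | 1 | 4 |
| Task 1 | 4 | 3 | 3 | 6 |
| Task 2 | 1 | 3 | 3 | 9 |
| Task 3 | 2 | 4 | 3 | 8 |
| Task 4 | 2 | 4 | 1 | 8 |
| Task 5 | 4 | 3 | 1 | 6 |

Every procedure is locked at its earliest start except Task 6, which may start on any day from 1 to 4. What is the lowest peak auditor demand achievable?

13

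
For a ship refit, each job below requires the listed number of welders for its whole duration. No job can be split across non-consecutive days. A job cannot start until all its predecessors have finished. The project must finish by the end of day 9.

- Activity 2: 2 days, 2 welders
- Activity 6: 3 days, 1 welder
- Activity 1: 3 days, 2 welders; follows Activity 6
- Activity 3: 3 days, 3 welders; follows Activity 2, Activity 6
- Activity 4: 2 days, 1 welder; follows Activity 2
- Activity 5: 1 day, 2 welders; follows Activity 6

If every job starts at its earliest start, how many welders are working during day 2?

At early start, day 2 has: Activity 2, Activity 6.
Demand: 2 + 1 = 3.

3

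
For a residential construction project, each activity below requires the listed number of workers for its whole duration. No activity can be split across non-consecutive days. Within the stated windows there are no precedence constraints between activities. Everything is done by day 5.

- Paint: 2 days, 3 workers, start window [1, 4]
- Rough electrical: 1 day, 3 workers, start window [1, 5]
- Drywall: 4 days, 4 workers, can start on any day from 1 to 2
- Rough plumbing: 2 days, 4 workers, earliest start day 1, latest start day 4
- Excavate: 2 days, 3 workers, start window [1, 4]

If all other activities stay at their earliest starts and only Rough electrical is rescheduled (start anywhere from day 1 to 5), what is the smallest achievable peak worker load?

14

Rough electrical@1: d1:17  d2:14  d3:4  d4:4  d5:0 → peak 17
Rough electrical@2: d1:14  d2:17  d3:4  d4:4  d5:0 → peak 17
Rough electrical@3: d1:14  d2:14  d3:7  d4:4  d5:0 → peak 14
Rough electrical@4: d1:14  d2:14  d3:4  d4:7  d5:0 → peak 14
Rough electrical@5: d1:14  d2:14  d3:4  d4:4  d5:3 → peak 14
Best is Rough electrical@3, peak 14.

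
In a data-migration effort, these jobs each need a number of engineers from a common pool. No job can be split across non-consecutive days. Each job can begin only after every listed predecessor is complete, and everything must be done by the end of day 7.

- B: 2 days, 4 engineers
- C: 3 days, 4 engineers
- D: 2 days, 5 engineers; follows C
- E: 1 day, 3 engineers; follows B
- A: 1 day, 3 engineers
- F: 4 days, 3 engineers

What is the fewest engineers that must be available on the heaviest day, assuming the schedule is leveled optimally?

Early-start (B@1, C@1, D@4, E@3, A@1, F@1) gives peak 14: d1:14  d2:11  d3:10  d4:8  d5:5  d6:0  d7:0.
Shift A→6, F→4.
Schedule B@1, C@1, D@4, E@3, A@6, F@4: d1:8  d2:8  d3:7  d4:8  d5:8  d6:6  d7:3 — peak 8.

8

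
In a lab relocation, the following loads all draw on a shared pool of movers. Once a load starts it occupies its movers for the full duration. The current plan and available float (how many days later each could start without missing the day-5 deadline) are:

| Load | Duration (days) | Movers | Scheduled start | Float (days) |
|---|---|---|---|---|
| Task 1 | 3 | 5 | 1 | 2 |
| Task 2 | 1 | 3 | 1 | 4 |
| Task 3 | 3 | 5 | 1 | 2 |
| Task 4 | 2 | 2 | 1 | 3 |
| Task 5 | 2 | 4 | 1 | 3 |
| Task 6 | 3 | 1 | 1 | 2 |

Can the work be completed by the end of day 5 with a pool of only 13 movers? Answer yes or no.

Schedule Task 1@1, Task 2@1, Task 3@2, Task 4@4, Task 5@4, Task 6@1: d1:9  d2:11  d3:11  d4:11  d5:6 — peak 11 ≤ 13.

yes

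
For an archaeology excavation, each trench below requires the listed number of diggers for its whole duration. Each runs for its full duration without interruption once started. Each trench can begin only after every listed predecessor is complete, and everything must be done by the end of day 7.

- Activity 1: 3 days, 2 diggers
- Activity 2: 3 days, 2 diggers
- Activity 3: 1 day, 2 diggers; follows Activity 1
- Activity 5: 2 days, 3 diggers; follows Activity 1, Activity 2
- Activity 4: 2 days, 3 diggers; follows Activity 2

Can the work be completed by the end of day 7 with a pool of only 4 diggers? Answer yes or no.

The minimum achievable peak is 5; 4 < 5, so no feasible schedule stays within the cap.

no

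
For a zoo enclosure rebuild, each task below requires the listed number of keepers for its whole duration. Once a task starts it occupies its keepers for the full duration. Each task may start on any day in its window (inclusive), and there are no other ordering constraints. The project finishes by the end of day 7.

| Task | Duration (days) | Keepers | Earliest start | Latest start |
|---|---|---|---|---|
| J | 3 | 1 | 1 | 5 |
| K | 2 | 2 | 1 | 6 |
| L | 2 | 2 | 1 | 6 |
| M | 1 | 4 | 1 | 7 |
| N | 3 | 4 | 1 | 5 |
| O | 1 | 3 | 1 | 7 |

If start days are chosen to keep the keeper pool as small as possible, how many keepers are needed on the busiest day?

5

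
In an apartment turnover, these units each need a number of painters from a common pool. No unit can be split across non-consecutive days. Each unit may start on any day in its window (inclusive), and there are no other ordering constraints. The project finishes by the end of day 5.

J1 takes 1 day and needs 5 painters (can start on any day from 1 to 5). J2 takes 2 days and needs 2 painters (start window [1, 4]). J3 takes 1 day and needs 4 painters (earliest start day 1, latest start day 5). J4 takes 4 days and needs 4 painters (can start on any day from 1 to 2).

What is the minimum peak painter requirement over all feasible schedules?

Early-start (J1@1, J2@1, J3@1, J4@1) gives peak 15: d1:15  d2:6  d3:4  d4:4  d5:0.
Shift J3→3, J4→2.
Schedule J1@1, J2@1, J3@3, J4@2: d1:7  d2:6  d3:8  d4:4  d5:4 — peak 8.

8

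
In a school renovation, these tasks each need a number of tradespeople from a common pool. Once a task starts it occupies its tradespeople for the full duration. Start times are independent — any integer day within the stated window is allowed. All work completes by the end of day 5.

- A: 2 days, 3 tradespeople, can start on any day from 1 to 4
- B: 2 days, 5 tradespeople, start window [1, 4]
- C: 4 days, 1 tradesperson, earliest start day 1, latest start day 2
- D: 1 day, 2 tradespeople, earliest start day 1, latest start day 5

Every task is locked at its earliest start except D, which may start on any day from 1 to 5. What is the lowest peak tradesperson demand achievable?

9

D@1: d1:11  d2:9  d3:1  d4:1  d5:0 → peak 11
D@2: d1:9  d2:11  d3:1  d4:1  d5:0 → peak 11
D@3: d1:9  d2:9  d3:3  d4:1  d5:0 → peak 9
D@4: d1:9  d2:9  d3:1  d4:3  d5:0 → peak 9
D@5: d1:9  d2:9  d3:1  d4:1  d5:2 → peak 9
Best is D@3, peak 9.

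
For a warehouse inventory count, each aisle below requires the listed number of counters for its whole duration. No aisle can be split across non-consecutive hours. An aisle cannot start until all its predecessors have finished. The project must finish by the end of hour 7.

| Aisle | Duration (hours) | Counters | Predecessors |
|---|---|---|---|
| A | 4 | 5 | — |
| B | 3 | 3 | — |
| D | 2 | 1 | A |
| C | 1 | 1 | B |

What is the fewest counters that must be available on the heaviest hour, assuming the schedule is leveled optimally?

8

Schedule A@1, B@1, D@5, C@4: h1:8  h2:8  h3:8  h4:6  h5:1  h6:1  h7:0 — peak 8.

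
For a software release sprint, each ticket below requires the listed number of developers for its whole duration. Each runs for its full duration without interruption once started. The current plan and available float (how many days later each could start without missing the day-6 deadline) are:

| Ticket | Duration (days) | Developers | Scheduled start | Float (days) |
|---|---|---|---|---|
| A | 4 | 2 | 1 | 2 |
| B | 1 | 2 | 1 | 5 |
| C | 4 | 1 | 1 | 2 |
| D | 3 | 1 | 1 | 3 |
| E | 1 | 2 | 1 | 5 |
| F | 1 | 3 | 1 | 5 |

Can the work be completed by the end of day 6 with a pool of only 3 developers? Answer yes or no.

Total developer-days = 22; over 6 days the average is 22/6 > 3, so some day must exceed 3.

no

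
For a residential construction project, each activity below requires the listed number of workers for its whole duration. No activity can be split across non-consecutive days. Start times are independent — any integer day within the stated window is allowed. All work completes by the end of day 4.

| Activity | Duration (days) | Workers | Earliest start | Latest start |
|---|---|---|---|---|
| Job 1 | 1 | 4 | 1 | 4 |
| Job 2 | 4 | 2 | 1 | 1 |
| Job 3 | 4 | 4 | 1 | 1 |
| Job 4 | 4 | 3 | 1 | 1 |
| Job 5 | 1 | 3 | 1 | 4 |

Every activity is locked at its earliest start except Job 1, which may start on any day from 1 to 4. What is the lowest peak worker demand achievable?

13

Job 1@1: d1:16  d2:9  d3:9  d4:9 → peak 16
Job 1@2: d1:12  d2:13  d3:9  d4:9 → peak 13
Job 1@3: d1:12  d2:9  d3:13  d4:9 → peak 13
Job 1@4: d1:12  d2:9  d3:9  d4:13 → peak 13
Best is Job 1@2, peak 13.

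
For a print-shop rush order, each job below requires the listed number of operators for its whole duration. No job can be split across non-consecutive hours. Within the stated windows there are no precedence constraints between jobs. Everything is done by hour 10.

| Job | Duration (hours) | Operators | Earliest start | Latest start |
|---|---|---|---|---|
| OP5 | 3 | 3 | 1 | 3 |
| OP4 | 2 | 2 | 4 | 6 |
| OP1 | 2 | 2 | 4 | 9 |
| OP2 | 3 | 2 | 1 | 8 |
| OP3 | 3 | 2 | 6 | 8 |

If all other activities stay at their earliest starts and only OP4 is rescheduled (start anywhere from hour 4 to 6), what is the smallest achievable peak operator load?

5

OP4@4: h1:5  h2:5  h3:5  h4:4  h5:4  h6:2  h7:2  h8:2  h9:0  h10:0 → peak 5
OP4@5: h1:5  h2:5  h3:5  h4:2  h5:4  h6:4  h7:2  h8:2  h9:0  h10:0 → peak 5
OP4@6: h1:5  h2:5  h3:5  h4:2  h5:2  h6:4  h7:4  h8:2  h9:0  h10:0 → peak 5
Best is OP4@4, peak 5.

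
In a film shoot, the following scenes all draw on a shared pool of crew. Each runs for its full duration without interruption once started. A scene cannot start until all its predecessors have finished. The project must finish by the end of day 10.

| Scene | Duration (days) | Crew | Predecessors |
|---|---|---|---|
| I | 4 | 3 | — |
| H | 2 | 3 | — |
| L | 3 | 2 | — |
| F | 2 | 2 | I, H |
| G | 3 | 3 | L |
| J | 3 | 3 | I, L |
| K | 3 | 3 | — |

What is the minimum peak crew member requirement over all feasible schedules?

Early-start (I@1, H@1, L@1, F@5, G@4, J@5, K@1) gives peak 11: d1:11  d2:11  d3:8  d4:6  d5:8  d6:8  d7:3  d8:0  d9:0  d10:0.
Shift L→3, F→6, G→8, J→8, K→5.
Schedule I@1, H@1, L@3, F@6, G@8, J@8, K@5: d1:6  d2:6  d3:5  d4:5  d5:5  d6:5  d7:5  d8:6  d9:6  d10:6 — peak 6.
Total crew member-days = 55 over 10 days ⇒ peak ≥ ⌈55/10⌉ = 6, so 6 is optimal.

6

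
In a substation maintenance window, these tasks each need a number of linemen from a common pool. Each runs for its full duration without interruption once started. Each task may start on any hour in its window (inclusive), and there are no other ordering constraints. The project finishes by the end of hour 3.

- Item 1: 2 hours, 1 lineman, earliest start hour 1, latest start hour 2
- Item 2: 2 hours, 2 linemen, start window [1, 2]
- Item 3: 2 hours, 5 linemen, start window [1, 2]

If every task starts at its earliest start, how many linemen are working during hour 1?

8

At early start, hour 1 has: Item 1, Item 2, Item 3.
Demand: 1 + 2 + 5 = 8.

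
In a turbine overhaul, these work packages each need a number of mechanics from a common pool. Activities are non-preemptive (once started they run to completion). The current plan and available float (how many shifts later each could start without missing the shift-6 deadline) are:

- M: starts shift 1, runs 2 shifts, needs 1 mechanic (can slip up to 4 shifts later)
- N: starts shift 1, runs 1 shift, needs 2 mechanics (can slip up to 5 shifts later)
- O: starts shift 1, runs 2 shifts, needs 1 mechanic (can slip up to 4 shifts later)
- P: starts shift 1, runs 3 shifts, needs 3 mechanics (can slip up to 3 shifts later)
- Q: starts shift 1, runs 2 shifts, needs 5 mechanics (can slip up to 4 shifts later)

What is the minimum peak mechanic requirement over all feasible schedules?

Early-start (M@1, N@1, O@1, P@1, Q@1) gives peak 12: s1:12  s2:10  s3:3  s4:0  s5:0  s6:0.
Shift P→2, Q→5.
Schedule M@1, N@1, O@1, P@2, Q@5: s1:4  s2:5  s3:3  s4:3  s5:5  s6:5 — peak 5.
Total mechanic-shifts = 25 over 6 shifts ⇒ peak ≥ ⌈25/6⌉ = 5, so 5 is optimal.

5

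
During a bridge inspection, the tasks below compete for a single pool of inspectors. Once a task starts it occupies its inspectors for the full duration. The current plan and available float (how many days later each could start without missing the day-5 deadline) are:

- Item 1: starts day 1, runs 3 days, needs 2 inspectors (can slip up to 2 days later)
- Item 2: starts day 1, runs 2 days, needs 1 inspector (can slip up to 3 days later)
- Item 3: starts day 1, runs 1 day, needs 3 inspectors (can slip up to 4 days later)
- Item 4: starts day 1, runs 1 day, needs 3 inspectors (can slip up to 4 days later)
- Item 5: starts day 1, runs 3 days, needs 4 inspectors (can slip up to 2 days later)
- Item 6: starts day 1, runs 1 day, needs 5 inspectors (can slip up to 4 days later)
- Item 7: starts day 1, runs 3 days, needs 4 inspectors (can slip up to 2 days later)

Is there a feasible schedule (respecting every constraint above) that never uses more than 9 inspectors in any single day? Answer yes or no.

no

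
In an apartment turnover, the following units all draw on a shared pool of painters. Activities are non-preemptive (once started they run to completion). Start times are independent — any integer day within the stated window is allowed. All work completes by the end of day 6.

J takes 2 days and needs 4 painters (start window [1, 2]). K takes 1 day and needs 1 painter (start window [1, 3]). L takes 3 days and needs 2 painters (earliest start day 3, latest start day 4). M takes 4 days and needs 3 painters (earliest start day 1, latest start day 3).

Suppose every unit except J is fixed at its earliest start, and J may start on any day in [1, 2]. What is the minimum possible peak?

8

J@1: d1:8  d2:7  d3:5  d4:5  d5:2  d6:0 → peak 8
J@2: d1:4  d2:7  d3:9  d4:5  d5:2  d6:0 → peak 9
Best is J@1, peak 8.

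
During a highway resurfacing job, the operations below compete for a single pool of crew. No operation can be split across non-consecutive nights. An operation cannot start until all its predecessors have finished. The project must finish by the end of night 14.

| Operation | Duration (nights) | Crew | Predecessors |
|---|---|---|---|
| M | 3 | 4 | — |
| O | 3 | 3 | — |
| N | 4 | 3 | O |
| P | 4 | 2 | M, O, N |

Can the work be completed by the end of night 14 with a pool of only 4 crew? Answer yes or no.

yes

Schedule M@1, O@4, N@7, P@11: n1:4  n2:4  n3:4  n4:3  n5:3  n6:3  n7:3  n8:3  n9:3  n10:3  n11:2  n12:2  n13:2  n14:2 — peak 4 ≤ 4.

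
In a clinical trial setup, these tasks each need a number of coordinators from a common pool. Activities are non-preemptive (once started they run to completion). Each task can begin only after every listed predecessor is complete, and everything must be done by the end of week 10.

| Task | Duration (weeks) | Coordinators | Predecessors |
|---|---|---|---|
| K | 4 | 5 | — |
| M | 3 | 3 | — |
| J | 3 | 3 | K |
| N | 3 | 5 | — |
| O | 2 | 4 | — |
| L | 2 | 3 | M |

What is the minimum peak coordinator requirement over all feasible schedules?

Early-start (K@1, M@1, J@5, N@1, O@1, L@4) gives peak 17: w1:17  w2:17  w3:13  w4:8  w5:6  w6:3  w7:3  w8:0  w9:0  w10:0.
Shift N→5, O→8, L→8.
Schedule K@1, M@1, J@5, N@5, O@8, L@8: w1:8  w2:8  w3:8  w4:5  w5:8  w6:8  w7:8  w8:7  w9:7  w10:0 — peak 8.

8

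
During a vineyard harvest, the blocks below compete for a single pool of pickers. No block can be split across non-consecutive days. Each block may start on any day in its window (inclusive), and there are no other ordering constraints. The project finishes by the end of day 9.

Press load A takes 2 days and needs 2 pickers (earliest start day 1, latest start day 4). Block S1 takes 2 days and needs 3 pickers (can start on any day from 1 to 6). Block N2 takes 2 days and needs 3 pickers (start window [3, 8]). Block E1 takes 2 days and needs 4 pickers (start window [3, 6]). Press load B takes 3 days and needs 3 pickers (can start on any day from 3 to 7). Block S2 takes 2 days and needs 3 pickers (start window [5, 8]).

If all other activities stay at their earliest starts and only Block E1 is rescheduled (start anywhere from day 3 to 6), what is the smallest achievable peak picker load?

7

Block E1@3: d1:5  d2:5  d3:10  d4:10  d5:6  d6:3  d7:0  d8:0  d9:0 → peak 10
Block E1@4: d1:5  d2:5  d3:6  d4:10  d5:10  d6:3  d7:0  d8:0  d9:0 → peak 10
Block E1@5: d1:5  d2:5  d3:6  d4:6  d5:10  d6:7  d7:0  d8:0  d9:0 → peak 10
Block E1@6: d1:5  d2:5  d3:6  d4:6  d5:6  d6:7  d7:4  d8:0  d9:0 → peak 7
Best is Block E1@6, peak 7.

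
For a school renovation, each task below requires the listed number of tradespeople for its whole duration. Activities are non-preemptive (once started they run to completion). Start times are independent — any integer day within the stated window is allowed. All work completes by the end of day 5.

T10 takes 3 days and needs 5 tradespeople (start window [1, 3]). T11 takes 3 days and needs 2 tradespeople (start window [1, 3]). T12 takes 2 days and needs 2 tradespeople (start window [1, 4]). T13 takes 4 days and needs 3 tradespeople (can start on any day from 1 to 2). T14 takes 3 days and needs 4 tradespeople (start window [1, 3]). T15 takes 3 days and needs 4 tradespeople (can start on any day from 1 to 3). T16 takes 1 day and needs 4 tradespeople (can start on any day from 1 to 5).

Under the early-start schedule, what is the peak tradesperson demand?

Early-start schedule: T10@1, T11@1, T12@1, T13@1, T14@1, T15@1, T16@1.
Load per day: day 1: 24, day 2: 20, day 3: 18, day 4: 3, day 5: 0.
Peak is 24.

24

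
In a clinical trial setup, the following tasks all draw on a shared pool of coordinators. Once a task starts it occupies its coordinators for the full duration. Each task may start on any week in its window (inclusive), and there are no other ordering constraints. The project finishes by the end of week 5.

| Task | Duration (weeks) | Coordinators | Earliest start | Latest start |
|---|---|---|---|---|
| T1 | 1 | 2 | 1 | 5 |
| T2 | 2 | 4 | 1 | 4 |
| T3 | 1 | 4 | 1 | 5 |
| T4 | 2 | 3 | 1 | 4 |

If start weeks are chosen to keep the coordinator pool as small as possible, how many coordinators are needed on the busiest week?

5

Early-start (T1@1, T2@1, T3@1, T4@1) gives peak 13: w1:13  w2:7  w3:0  w4:0  w5:0.
Shift T2→3, T3→5.
Schedule T1@1, T2@3, T3@5, T4@1: w1:5  w2:3  w3:4  w4:4  w5:4 — peak 5.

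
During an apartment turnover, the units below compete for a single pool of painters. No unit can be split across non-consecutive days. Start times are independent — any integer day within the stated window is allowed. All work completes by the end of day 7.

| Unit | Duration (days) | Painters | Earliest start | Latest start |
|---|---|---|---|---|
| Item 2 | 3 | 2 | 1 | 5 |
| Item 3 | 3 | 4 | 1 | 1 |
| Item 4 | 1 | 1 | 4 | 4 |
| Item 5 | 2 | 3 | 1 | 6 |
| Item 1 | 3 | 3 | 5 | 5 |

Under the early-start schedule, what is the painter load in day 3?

6

At early start, day 3 has: Item 2, Item 3.
Demand: 2 + 4 = 6.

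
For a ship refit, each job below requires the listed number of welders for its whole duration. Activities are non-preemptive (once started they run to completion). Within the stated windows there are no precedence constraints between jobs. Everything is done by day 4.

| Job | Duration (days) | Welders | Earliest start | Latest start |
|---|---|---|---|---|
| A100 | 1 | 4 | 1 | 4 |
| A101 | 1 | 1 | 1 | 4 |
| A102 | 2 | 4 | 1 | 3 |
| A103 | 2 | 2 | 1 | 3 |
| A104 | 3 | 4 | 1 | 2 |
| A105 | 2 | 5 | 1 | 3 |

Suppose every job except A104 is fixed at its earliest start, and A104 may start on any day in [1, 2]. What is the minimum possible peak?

16

A104@1: d1:20  d2:15  d3:4  d4:0 → peak 20
A104@2: d1:16  d2:15  d3:4  d4:4 → peak 16
Best is A104@2, peak 16.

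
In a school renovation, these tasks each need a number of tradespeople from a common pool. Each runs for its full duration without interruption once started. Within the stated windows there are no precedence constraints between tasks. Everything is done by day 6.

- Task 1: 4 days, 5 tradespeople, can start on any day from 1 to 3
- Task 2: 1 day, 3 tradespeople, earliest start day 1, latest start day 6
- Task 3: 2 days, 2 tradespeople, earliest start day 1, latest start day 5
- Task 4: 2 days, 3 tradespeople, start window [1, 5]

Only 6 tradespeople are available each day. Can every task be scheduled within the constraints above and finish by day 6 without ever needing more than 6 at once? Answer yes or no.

The minimum achievable peak is 7; 6 < 7, so no feasible schedule stays within the cap.

no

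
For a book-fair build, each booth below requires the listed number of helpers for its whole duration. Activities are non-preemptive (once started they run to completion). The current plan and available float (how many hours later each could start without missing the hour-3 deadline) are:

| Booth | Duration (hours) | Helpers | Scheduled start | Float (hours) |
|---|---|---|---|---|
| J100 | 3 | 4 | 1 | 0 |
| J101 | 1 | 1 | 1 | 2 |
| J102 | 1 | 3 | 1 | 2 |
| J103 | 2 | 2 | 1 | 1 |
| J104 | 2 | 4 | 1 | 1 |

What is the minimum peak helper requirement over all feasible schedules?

10

Early-start (J100@1, J101@1, J102@1, J103@1, J104@1) gives peak 14: h1:14  h2:10  h3:4.
Shift J104→2.
Schedule J100@1, J101@1, J102@1, J103@1, J104@2: h1:10  h2:10  h3:8 — peak 10.
Total helper-hours = 28 over 3 hours ⇒ peak ≥ ⌈28/3⌉ = 10, so 10 is optimal.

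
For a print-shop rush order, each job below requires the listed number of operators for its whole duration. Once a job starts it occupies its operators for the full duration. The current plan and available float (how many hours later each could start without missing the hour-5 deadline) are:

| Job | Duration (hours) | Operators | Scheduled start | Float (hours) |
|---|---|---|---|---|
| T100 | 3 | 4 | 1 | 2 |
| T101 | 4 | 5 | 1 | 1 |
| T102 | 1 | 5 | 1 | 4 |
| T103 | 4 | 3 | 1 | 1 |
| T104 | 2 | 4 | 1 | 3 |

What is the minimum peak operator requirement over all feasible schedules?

12

Early-start (T100@1, T101@1, T102@1, T103@1, T104@1) gives peak 21: h1:21  h2:16  h3:12  h4:8  h5:0.
Shift T102→5, T104→4.
Schedule T100@1, T101@1, T102@5, T103@1, T104@4: h1:12  h2:12  h3:12  h4:12  h5:9 — peak 12.
Total operator-hours = 57 over 5 hours ⇒ peak ≥ ⌈57/5⌉ = 12, so 12 is optimal.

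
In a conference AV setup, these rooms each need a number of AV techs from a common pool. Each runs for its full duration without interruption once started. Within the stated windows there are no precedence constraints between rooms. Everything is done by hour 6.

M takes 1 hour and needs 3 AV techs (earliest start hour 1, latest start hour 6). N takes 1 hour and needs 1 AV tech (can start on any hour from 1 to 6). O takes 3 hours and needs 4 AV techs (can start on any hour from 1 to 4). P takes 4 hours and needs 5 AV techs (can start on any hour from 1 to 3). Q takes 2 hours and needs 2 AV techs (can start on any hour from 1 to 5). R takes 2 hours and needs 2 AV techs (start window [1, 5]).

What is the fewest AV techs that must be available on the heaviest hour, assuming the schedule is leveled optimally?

9

Early-start (M@1, N@1, O@1, P@1, Q@1, R@1) gives peak 17: h1:17  h2:13  h3:9  h4:5  h5:0  h6:0.
Shift P→2, Q→4, R→4.
Schedule M@1, N@1, O@1, P@2, Q@4, R@4: h1:8  h2:9  h3:9  h4:9  h5:9  h6:0 — peak 9.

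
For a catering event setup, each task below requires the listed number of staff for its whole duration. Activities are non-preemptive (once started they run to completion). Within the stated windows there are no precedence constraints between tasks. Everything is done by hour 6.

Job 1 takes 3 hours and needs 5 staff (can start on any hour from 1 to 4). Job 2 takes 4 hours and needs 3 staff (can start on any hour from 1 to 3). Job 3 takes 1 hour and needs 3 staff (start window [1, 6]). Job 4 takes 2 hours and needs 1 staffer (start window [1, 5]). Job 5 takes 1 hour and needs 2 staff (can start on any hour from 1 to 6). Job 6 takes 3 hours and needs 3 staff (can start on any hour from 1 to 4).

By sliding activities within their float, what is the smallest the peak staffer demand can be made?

Early-start (Job 1@1, Job 2@1, Job 3@1, Job 4@1, Job 5@1, Job 6@1) gives peak 17: h1:17  h2:12  h3:11  h4:3  h5:0  h6:0.
Shift Job 3→5, Job 4→4, Job 5→6, Job 6→4.
Schedule Job 1@1, Job 2@1, Job 3@5, Job 4@4, Job 5@6, Job 6@4: h1:8  h2:8  h3:8  h4:7  h5:7  h6:5 — peak 8.
Total staffer-hours = 43 over 6 hours ⇒ peak ≥ ⌈43/6⌉ = 8, so 8 is optimal.

8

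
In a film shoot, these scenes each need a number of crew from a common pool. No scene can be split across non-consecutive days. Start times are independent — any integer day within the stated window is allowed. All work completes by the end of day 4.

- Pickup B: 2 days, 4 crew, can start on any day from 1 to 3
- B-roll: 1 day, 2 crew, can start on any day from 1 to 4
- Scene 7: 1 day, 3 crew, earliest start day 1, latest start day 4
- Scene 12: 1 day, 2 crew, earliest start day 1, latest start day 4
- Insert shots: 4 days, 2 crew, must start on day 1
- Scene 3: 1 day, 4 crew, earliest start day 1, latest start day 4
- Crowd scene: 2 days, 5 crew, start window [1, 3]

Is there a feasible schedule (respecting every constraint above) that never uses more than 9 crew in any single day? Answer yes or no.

Total crew member-days = 37; over 4 days the average is 37/4 > 9, so some day must exceed 9.

no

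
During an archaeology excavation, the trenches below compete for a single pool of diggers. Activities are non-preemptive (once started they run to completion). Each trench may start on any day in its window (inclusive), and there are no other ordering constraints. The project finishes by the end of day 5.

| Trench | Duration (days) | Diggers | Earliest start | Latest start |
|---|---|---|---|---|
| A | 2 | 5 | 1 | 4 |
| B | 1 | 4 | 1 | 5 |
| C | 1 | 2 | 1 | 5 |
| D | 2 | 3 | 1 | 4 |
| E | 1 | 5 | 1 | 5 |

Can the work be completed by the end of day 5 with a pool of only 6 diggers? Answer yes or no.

The minimum achievable peak is 7; 6 < 7, so no feasible schedule stays within the cap.

no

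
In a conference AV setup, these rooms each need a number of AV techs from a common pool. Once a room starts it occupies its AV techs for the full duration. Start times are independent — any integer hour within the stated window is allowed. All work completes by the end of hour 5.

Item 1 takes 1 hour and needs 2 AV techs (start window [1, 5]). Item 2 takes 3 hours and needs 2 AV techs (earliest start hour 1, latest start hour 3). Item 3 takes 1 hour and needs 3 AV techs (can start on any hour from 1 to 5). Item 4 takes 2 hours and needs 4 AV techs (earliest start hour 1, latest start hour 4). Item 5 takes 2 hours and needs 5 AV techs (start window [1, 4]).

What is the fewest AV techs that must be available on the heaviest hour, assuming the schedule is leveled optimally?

Early-start (Item 1@1, Item 2@1, Item 3@1, Item 4@1, Item 5@1) gives peak 16: h1:16  h2:11  h3:2  h4:0  h5:0.
Shift Item 4→2, Item 5→4.
Schedule Item 1@1, Item 2@1, Item 3@1, Item 4@2, Item 5@4: h1:7  h2:6  h3:6  h4:5  h5:5 — peak 7.

7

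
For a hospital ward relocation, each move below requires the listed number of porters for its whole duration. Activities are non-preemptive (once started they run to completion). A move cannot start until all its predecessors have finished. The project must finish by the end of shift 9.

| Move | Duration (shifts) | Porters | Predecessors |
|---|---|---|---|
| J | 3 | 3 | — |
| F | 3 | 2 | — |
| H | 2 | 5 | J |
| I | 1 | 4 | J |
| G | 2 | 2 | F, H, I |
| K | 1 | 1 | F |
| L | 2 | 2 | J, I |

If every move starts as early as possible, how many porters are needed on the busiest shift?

Early-start schedule: J@1, F@1, H@4, I@4, G@6, K@4, L@5.
Load per shift: shift 1: 5, shift 2: 5, shift 3: 5, shift 4: 10, shift 5: 7, shift 6: 4, shift 7: 2, shift 8: 0, shift 9: 0.
Peak is 10.

10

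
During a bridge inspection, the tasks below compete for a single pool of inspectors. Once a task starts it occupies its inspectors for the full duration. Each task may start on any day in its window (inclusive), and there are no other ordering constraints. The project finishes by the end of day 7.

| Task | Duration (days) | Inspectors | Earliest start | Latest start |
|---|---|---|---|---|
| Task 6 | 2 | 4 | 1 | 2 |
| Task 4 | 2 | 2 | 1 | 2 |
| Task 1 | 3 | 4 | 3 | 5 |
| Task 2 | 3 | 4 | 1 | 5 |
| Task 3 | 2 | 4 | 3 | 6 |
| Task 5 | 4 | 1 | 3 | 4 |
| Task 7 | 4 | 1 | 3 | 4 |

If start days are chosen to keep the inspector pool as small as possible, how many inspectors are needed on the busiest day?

10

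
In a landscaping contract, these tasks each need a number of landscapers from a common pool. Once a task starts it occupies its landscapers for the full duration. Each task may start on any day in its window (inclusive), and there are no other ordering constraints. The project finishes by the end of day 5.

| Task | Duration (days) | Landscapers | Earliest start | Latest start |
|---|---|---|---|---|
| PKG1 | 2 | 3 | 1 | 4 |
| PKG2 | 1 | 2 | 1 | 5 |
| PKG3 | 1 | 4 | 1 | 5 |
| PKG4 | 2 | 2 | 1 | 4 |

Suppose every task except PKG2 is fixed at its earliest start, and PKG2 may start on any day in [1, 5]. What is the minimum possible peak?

PKG2@1: d1:11  d2:5  d3:0  d4:0  d5:0 → peak 11
PKG2@2: d1:9  d2:7  d3:0  d4:0  d5:0 → peak 9
PKG2@3: d1:9  d2:5  d3:2  d4:0  d5:0 → peak 9
PKG2@4: d1:9  d2:5  d3:0  d4:2  d5:0 → peak 9
PKG2@5: d1:9  d2:5  d3:0  d4:0  d5:2 → peak 9
Best is PKG2@2, peak 9.

9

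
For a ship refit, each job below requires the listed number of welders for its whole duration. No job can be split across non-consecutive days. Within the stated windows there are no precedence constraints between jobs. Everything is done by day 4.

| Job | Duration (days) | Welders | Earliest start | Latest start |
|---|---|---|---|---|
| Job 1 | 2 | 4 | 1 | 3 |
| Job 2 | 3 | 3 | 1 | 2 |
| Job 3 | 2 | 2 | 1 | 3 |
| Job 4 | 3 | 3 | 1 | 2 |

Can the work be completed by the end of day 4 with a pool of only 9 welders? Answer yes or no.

The minimum achievable peak is 10; 9 < 10, so no feasible schedule stays within the cap.

no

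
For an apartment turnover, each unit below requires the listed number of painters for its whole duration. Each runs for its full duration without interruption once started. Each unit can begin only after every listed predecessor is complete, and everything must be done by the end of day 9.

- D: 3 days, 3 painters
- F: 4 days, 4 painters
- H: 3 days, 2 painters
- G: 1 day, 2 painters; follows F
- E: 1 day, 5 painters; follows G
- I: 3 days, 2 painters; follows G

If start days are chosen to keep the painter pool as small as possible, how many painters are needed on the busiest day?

Early-start (D@1, F@1, H@1, G@5, E@6, I@6) gives peak 9: d1:9  d2:9  d3:9  d4:4  d5:2  d6:7  d7:2  d8:2  d9:0.
Shift D→5, E→9.
Schedule D@5, F@1, H@1, G@5, E@9, I@6: d1:6  d2:6  d3:6  d4:4  d5:5  d6:5  d7:5  d8:2  d9:5 — peak 6.

6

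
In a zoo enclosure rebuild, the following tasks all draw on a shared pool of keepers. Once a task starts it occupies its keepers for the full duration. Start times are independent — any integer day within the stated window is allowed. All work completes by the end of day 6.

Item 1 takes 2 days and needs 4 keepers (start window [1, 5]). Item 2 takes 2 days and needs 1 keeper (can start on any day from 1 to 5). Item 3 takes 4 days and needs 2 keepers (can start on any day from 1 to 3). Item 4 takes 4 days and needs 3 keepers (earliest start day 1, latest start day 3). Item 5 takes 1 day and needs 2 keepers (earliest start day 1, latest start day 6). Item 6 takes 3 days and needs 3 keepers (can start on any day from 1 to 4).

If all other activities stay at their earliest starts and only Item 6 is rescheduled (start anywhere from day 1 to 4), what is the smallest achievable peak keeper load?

Item 6@1: d1:15  d2:13  d3:8  d4:5  d5:0  d6:0 → peak 15
Item 6@2: d1:12  d2:13  d3:8  d4:8  d5:0  d6:0 → peak 13
Item 6@3: d1:12  d2:10  d3:8  d4:8  d5:3  d6:0 → peak 12
Item 6@4: d1:12  d2:10  d3:5  d4:8  d5:3  d6:3 → peak 12
Best is Item 6@3, peak 12.

12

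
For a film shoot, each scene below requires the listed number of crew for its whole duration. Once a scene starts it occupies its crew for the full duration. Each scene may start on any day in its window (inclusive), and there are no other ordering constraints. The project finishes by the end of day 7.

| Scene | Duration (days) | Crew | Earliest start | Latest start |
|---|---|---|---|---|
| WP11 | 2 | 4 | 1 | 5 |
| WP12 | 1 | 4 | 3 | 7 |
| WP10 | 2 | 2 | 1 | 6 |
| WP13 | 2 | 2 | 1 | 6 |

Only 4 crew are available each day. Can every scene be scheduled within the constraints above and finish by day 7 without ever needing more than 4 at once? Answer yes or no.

yes

Schedule WP11@1, WP12@3, WP10@4, WP13@4: d1:4  d2:4  d3:4  d4:4  d5:4  d6:0  d7:0 — peak 4 ≤ 4.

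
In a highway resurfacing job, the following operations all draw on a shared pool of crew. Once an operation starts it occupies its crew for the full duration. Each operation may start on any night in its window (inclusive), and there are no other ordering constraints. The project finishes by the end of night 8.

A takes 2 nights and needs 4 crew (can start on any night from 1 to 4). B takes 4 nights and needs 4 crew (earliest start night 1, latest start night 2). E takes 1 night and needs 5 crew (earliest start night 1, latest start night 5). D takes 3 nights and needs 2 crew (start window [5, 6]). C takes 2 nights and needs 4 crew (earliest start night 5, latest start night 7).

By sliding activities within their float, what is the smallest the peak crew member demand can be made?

8

Early-start (A@1, B@1, E@1, D@5, C@5) gives peak 13: n1:13  n2:8  n3:4  n4:4  n5:6  n6:6  n7:2  n8:0.
Shift E→5, C→6.
Schedule A@1, B@1, E@5, D@5, C@6: n1:8  n2:8  n3:4  n4:4  n5:7  n6:6  n7:6  n8:0 — peak 8.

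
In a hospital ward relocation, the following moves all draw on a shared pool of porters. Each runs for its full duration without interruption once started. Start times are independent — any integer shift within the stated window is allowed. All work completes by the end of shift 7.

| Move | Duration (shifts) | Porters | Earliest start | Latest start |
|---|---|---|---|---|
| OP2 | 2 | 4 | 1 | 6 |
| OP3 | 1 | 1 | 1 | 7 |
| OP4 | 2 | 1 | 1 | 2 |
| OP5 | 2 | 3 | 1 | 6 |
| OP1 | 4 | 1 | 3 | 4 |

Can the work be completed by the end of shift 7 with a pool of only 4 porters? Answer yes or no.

The minimum achievable peak is 5; 4 < 5, so no feasible schedule stays within the cap.

no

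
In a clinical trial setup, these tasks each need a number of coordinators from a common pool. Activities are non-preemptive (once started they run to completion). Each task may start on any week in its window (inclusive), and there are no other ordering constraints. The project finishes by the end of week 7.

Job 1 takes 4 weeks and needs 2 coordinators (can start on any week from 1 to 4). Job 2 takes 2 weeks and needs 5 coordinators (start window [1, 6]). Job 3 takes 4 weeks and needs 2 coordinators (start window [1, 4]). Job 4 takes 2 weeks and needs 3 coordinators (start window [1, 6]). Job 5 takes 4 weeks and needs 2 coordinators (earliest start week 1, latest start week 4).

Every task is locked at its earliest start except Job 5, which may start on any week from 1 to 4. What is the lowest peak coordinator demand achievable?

12

Job 5@1: w1:14  w2:14  w3:6  w4:6  w5:0  w6:0  w7:0 → peak 14
Job 5@2: w1:12  w2:14  w3:6  w4:6  w5:2  w6:0  w7:0 → peak 14
Job 5@3: w1:12  w2:12  w3:6  w4:6  w5:2  w6:2  w7:0 → peak 12
Job 5@4: w1:12  w2:12  w3:4  w4:6  w5:2  w6:2  w7:2 → peak 12
Best is Job 5@3, peak 12.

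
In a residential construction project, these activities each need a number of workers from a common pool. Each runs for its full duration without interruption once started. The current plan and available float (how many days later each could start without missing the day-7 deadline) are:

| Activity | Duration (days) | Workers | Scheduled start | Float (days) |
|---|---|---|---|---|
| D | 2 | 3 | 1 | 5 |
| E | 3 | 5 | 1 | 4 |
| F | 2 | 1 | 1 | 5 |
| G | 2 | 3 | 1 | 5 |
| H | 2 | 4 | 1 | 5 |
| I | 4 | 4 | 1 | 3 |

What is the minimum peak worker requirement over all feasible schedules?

8

Early-start (D@1, E@1, F@1, G@1, H@1, I@1) gives peak 20: d1:20  d2:20  d3:9  d4:4  d5:0  d6:0  d7:0.
Shift F→3, G→4, H→6, I→4.
Schedule D@1, E@1, F@3, G@4, H@6, I@4: d1:8  d2:8  d3:6  d4:8  d5:7  d6:8  d7:8 — peak 8.
Total worker-days = 53 over 7 days ⇒ peak ≥ ⌈53/7⌉ = 8, so 8 is optimal.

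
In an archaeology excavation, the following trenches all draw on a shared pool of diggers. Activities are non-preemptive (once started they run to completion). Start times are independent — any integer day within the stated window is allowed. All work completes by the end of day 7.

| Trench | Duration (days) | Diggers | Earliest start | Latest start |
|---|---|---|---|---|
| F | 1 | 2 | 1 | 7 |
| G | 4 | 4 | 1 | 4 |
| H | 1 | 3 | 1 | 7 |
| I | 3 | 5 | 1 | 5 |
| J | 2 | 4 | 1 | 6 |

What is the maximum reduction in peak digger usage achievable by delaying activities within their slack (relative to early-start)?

10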